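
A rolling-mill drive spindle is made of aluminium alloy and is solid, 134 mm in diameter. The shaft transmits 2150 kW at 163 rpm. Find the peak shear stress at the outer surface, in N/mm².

267 N/mm²

ω = 2π·163/60 = 17.07 rad/s, so T = P/ω = 2150×10³ / 17.07 = 126000 N·m.
J = πd⁴/32 = π(0.134)⁴/32 = 3.165×10^-5 m⁴.
τ_max = T·r/J = 126000 × 0.0670 / 3.165×10^-5 = 2.666×10^8 Pa.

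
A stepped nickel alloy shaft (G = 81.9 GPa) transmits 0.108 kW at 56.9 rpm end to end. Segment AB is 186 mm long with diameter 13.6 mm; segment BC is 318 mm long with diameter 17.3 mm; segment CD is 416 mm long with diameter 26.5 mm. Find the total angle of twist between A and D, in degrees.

1.27°

ω = 2π·56.9/60 = 5.959 rad/s, so T = P/ω = 0.108×10³ / 5.959 = 18.13 N·m.
J_AB = π(0.0136)⁴/32 = 3.36×10^-9 m⁴; J_BC = π(0.0173)⁴/32 = 8.79×10^-9 m⁴; J_CD = π(0.0265)⁴/32 = 4.84×10^-8 m⁴.
θ = (T/G)·Σ L_i/J_i = (18.13/81.9×10⁹)·(0.186/3.36×10^-9 + 0.318/8.79×10^-9 + 0.416/4.84×10^-8) = 0.02216 rad.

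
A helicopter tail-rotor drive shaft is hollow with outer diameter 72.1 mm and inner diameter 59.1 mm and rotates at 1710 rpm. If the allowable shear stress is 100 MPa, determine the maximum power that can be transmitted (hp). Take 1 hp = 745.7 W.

969 hp

J = π(d_o⁴ − d_i⁴)/32 = π(0.0721⁴ − 0.0591⁴)/32 = 1.455×10^-6 m⁴.
T_max = τ_allow·J/r = 1.00×10^8 × 1.455×10^-6 / 0.0360 = 4037 N·m.
ω = 2π·1710/60 = 179.1 rad/s, so P_max = T_max·ω = 7.229×10^5 W.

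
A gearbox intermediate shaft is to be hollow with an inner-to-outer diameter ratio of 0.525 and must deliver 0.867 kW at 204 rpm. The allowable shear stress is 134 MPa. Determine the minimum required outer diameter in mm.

ω = 2π·204/60 = 21.36 rad/s, so T = P/ω = 0.867×10³ / 21.36 = 40.58 N·m.
For a hollow shaft with d_i/d_o = 0.525: τ_max = 16T/(π d_o³ (1−k⁴)), so d_o = [16T/(π τ_allow (1−k⁴))]^(1/3) = [16·40.58/(π·1.34×10^8·0.9240)]^(1/3) = 0.01186 m.

11.9 mm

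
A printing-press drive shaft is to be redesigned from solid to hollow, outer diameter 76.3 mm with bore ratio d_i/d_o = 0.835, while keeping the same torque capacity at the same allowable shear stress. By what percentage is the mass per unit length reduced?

Equal τ_max and T ⇒ the solid shaft needs d_s³ = d_o³(1−k⁴), so d_s = 76.3·(1−0.835⁴)^(1/3) = 61.11 mm.
Area ratio A_h/A_s = d_o²(1−k²)/d_s² = (1−k²)/(1−k⁴)^(2/3) = 0.4719.
Mass saving = 1 − 0.4719 = 52.8 %.

52.8 %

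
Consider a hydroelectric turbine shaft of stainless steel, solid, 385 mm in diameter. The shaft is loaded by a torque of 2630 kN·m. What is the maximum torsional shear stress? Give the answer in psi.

J = πd⁴/32 = π(0.385)⁴/32 = 2.157×10^-3 m⁴.
τ_max = T·r/J = 2.630e6 × 0.193 / 2.157×10^-3 = 2.347×10^8 Pa.

34000 psi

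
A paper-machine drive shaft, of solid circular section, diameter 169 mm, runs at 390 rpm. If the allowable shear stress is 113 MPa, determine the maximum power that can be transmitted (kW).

J = πd⁴/32 = π(0.169)⁴/32 = 8.008×10^-5 m⁴.
T_max = τ_allow·J/r = 1.13×10^8 × 8.008×10^-5 / 0.0845 = 107100 N·m.
ω = 2π·390/60 = 40.84 rad/s, so P_max = T_max·ω = 4.374×10^6 W.

4370 kW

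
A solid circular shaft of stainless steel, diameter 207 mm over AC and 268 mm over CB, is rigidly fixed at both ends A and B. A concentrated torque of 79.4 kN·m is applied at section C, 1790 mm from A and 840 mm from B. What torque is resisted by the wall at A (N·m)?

11400 N·m

Compatibility: T_A·a/J_AC = T_B·b/J_CB with T_A + T_B = T₀.
J_AC = 1.80×10^-4 m⁴, J_CB = 5.06×10^-4 m⁴, so T_A = T₀·(J_AC/a)/((J_AC/a)+(J_CB/b)) = 11360 N·m, T_B = 68040 N·m.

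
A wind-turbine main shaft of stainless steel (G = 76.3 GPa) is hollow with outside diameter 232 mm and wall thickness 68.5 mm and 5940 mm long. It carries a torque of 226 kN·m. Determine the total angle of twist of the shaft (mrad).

63.7 mrad

J = π(d_o⁴ − d_i⁴)/32 = π(0.232⁴ − 0.0950⁴)/32 = 2.764×10^-4 m⁴.
θ = T·L/(G·J) = 226000 × 5.94 / (76.3×10⁹ × 2.764×10^-4) = 0.06365 rad.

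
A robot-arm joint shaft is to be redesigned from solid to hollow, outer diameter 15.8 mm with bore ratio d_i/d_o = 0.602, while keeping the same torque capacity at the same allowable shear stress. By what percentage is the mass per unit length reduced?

Equal τ_max and T ⇒ the solid shaft needs d_s³ = d_o³(1−k⁴), so d_s = 15.8·(1−0.602⁴)^(1/3) = 15.08 mm.
Area ratio A_h/A_s = d_o²(1−k²)/d_s² = (1−k²)/(1−k⁴)^(2/3) = 0.7003.
Mass saving = 1 − 0.7003 = 30.0 %.

30.0 %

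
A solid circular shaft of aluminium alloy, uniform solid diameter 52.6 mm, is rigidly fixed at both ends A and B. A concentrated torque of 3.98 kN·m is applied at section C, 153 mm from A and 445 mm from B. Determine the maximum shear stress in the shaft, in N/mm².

104 N/mm²

With uniform GJ and both ends fixed, compatibility θ_AC = θ_CB gives T_A·a = T_B·b, together with T_A + T_B = T₀.
T_A = T₀·b/(a+b) = 3980·445/598.0 = 2962 N·m; T_B = 1018 N·m.
τ in each portion: τ_AC = 1.04×10^8 Pa, τ_CB = 3.56×10^7 Pa; maximum is in AC.
τ_max = T_AC·r/J = 2962·0.0263/7.52×10^-7 = 1.036×10^8 Pa.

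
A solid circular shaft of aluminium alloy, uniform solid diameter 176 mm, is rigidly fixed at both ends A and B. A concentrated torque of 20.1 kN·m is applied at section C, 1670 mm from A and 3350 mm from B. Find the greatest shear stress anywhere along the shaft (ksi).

With uniform GJ and both ends fixed, compatibility θ_AC = θ_CB gives T_A·a = T_B·b, together with T_A + T_B = T₀.
T_A = T₀·b/(a+b) = 20100·3350/5020 = 13410 N·m; T_B = 6687 N·m.
τ in each portion: τ_AC = 1.25×10^7 Pa, τ_CB = 6.25×10^6 Pa; maximum is in AC.
τ_max = T_AC·r/J = 13410·0.0880/9.42×10^-5 = 1.253×10^7 Pa.

1.82 ksi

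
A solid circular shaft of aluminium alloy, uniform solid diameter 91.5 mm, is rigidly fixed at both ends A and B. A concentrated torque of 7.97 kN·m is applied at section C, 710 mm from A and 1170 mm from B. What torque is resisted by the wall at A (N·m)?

4960 N·m

With uniform GJ and both ends fixed, compatibility θ_AC = θ_CB gives T_A·a = T_B·b, together with T_A + T_B = T₀.
T_A = T₀·b/(a+b) = 7970·1170/1880 = 4960 N·m; T_B = 3010 N·m.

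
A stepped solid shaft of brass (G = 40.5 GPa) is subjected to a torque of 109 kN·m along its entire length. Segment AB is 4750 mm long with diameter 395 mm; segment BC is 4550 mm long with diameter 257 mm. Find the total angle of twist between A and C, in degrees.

J_AB = π(0.395)⁴/32 = 2.39×10^-3 m⁴; J_BC = π(0.257)⁴/32 = 4.28×10^-4 m⁴.
θ = (T/G)·Σ L_i/J_i = (109000/40.5×10⁹)·(4.75/2.39×10^-3 + 4.55/4.28×10^-4) = 0.03394 rad.

1.94°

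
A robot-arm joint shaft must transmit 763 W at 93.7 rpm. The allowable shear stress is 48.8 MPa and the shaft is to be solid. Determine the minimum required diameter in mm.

20.1 mm

ω = 2π·93.7/60 = 9.812 rad/s, so T = P/ω = 763 / 9.812 = 77.76 N·m.
For a solid shaft τ_max = 16T/(πd³), so d = (16T/(π τ_allow))^(1/3) = (16·77.76/(π·4.88×10^7))^(1/3) = 0.02010 m.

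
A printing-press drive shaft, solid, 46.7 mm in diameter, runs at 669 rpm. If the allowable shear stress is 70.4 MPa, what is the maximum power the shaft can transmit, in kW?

98.6 kW

J = πd⁴/32 = π(0.0467)⁴/32 = 4.669×10^-7 m⁴.
T_max = τ_allow·J/r = 7.04×10^7 × 4.669×10^-7 / 0.0234 = 1408 N·m.
ω = 2π·669/60 = 70.06 rad/s, so P_max = T_max·ω = 9.863×10^4 W.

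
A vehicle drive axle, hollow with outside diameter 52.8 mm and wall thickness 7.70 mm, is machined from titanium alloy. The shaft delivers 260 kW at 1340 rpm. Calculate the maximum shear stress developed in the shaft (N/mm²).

ω = 2π·1340/60 = 140.3 rad/s, so T = P/ω = 260×10³ / 140.3 = 1853 N·m.
J = π(d_o⁴ − d_i⁴)/32 = π(0.0528⁴ − 0.0374⁴)/32 = 5.709×10^-7 m⁴.
τ_max = T·r/J = 1853 × 0.0264 / 5.709×10^-7 = 8.568×10^7 Pa.

85.7 N/mm²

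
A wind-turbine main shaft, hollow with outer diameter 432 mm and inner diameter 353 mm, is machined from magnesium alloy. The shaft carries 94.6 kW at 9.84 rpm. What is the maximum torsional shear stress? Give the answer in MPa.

10.5 MPa

ω = 2π·9.84/60 = 1.030 rad/s, so T = P/ω = 94.6×10³ / 1.030 = 91810 N·m.
J = π(d_o⁴ − d_i⁴)/32 = π(0.432⁴ − 0.353⁴)/32 = 1.895×10^-3 m⁴.
τ_max = T·r/J = 91810 × 0.216 / 1.895×10^-3 = 1.046×10^7 Pa.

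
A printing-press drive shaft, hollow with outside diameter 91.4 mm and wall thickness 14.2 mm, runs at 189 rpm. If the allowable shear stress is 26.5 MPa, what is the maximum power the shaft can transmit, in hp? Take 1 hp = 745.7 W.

81.6 hp

J = π(d_o⁴ − d_i⁴)/32 = π(0.0914⁴ − 0.0630⁴)/32 = 5.305×10^-6 m⁴.
T_max = τ_allow·J/r = 2.65×10^7 × 5.305×10^-6 / 0.0457 = 3076 N·m.
ω = 2π·189/60 = 19.79 rad/s, so P_max = T_max·ω = 6.088×10^4 W.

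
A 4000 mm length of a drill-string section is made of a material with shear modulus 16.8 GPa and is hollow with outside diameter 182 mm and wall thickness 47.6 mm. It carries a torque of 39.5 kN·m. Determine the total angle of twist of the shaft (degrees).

J = π(d_o⁴ − d_i⁴)/32 = π(0.182⁴ − 0.0868⁴)/32 = 1.021×10^-4 m⁴.
θ = T·L/(G·J) = 39500 × 4.00 / (16.8×10⁹ × 1.021×10^-4) = 0.09207 rad.

5.28°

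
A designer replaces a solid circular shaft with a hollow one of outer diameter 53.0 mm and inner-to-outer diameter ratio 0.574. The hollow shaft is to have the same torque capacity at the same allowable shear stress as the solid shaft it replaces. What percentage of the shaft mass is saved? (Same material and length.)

Equal τ_max and T ⇒ the solid shaft needs d_s³ = d_o³(1−k⁴), so d_s = 53.0·(1−0.574⁴)^(1/3) = 51.01 mm.
Area ratio A_h/A_s = d_o²(1−k²)/d_s² = (1−k²)/(1−k⁴)^(2/3) = 0.7239.
Mass saving = 1 − 0.7239 = 27.6 %.

27.6 %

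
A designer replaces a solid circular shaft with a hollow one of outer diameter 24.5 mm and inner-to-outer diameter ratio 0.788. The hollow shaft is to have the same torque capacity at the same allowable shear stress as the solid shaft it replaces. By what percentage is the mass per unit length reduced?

Equal τ_max and T ⇒ the solid shaft needs d_s³ = d_o³(1−k⁴), so d_s = 24.5·(1−0.788⁴)^(1/3) = 20.83 mm.
Area ratio A_h/A_s = d_o²(1−k²)/d_s² = (1−k²)/(1−k⁴)^(2/3) = 0.5245.
Mass saving = 1 − 0.5245 = 47.6 %.

47.6 %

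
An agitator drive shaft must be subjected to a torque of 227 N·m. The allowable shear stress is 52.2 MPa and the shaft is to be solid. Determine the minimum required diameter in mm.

28.1 mm

For a solid shaft τ_max = 16T/(πd³), so d = (16T/(π τ_allow))^(1/3) = (16·227.0/(π·5.22×10^7))^(1/3) = 0.02808 m.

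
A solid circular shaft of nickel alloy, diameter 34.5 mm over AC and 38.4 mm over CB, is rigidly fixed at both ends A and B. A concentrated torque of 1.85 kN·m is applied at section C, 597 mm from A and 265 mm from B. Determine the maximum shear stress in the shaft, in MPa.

Compatibility: T_A·a/J_AC = T_B·b/J_CB with T_A + T_B = T₀.
J_AC = 1.39×10^-7 m⁴, J_CB = 2.13×10^-7 m⁴, so T_A = T₀·(J_AC/a)/((J_AC/a)+(J_CB/b)) = 415.0 N·m, T_B = 1435 N·m.
τ in each portion: τ_AC = 5.15×10^7 Pa, τ_CB = 1.29×10^8 Pa; maximum is in CB.
τ_max = T_CB·r/J = 1435·0.0192/2.13×10^-7 = 1.291×10^8 Pa.

129 MPa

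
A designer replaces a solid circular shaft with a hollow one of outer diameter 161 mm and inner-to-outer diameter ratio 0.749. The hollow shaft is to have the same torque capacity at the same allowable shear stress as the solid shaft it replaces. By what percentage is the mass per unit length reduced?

Equal τ_max and T ⇒ the solid shaft needs d_s³ = d_o³(1−k⁴), so d_s = 161·(1−0.749⁴)^(1/3) = 141.9 mm.
Area ratio A_h/A_s = d_o²(1−k²)/d_s² = (1−k²)/(1−k⁴)^(2/3) = 0.5648.
Mass saving = 1 − 0.5648 = 43.5 %.

43.5 %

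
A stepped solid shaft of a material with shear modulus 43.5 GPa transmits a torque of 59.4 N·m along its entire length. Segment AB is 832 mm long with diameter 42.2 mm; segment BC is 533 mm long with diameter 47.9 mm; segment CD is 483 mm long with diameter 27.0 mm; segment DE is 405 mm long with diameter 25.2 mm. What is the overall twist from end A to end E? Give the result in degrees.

1.81°

J_AB = π(0.0422)⁴/32 = 3.11×10^-7 m⁴; J_BC = π(0.0479)⁴/32 = 5.17×10^-7 m⁴; J_CD = π(0.0270)⁴/32 = 5.22×10^-8 m⁴; J_DE = π(0.0252)⁴/32 = 3.96×10^-8 m⁴.
θ = (T/G)·Σ L_i/J_i = (59.40/43.5×10⁹)·(0.832/3.11×10^-7 + 0.533/5.17×10^-7 + 0.483/5.22×10^-8 + 0.405/3.96×10^-8) = 0.03167 rad.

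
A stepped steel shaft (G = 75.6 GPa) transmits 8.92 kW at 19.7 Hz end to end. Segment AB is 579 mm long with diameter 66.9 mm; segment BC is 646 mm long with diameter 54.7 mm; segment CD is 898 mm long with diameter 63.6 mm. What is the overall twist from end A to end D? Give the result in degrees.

0.0868°

ω = 2π·19.7 = 123.8 rad/s, so T = P/ω = 8.92×10³ / 123.8 = 72.06 N·m.
J_AB = π(0.0669)⁴/32 = 1.97×10^-6 m⁴; J_BC = π(0.0547)⁴/32 = 8.79×10^-7 m⁴; J_CD = π(0.0636)⁴/32 = 1.61×10^-6 m⁴.
θ = (T/G)·Σ L_i/J_i = (72.06/75.6×10⁹)·(0.579/1.97×10^-6 + 0.646/8.79×10^-7 + 0.898/1.61×10^-6) = 1.514×10^-3 rad.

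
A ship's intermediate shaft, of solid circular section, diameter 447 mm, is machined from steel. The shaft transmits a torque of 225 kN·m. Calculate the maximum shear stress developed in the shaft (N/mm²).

12.8 N/mm²

J = πd⁴/32 = π(0.447)⁴/32 = 3.919×10^-3 m⁴.
τ_max = T·r/J = 225000 × 0.224 / 3.919×10^-3 = 1.283×10^7 Pa.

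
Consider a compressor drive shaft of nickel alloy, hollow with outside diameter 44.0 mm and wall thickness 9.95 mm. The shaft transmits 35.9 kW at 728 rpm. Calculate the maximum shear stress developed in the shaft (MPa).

ω = 2π·728/60 = 76.24 rad/s, so T = P/ω = 35.9×10³ / 76.24 = 470.9 N·m.
J = π(d_o⁴ − d_i⁴)/32 = π(0.0440⁴ − 0.0241⁴)/32 = 3.349×10^-7 m⁴.
τ_max = T·r/J = 470.9 × 0.0220 / 3.349×10^-7 = 3.094×10^7 Pa.

30.9 MPa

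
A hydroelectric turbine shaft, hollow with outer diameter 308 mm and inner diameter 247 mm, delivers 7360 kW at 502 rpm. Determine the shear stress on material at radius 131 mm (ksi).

ω = 2π·502/60 = 52.57 rad/s, so T = P/ω = 7360×10³ / 52.57 = 140000 N·m.
J = π(d_o⁴ − d_i⁴)/32 = π(0.308⁴ − 0.247⁴)/32 = 5.181×10^-4 m⁴.
Shear stress varies linearly with radius: τ = T·r/J = 140000 × 0.131 / 5.181×10^-4 = 3.540×10^7 Pa.

5.13 ksi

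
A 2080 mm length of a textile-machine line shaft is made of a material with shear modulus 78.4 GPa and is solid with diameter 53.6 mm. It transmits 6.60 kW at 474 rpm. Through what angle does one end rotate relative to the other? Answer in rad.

ω = 2π·474/60 = 49.64 rad/s, so T = P/ω = 6.60×10³ / 49.64 = 133.0 N·m.
J = πd⁴/32 = π(0.0536)⁴/32 = 8.103×10^-7 m⁴.
θ = T·L/(G·J) = 133.0 × 2.08 / (78.4×10⁹ × 8.103×10^-7) = 4.353×10^-3 rad.

0.00435 rad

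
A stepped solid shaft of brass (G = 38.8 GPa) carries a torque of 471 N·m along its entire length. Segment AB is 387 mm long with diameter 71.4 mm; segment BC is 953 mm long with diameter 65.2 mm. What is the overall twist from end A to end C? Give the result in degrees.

0.479°

J_AB = π(0.0714)⁴/32 = 2.55×10^-6 m⁴; J_BC = π(0.0652)⁴/32 = 1.77×10^-6 m⁴.
θ = (T/G)·Σ L_i/J_i = (471.0/38.8×10⁹)·(0.387/2.55×10^-6 + 0.953/1.77×10^-6) = 8.362×10^-3 rad.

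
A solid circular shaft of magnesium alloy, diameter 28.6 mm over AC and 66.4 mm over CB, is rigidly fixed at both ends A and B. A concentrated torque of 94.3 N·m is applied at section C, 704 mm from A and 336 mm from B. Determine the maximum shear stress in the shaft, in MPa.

Compatibility: T_A·a/J_AC = T_B·b/J_CB with T_A + T_B = T₀.
J_AC = 6.57×10^-8 m⁴, J_CB = 1.91×10^-6 m⁴, so T_A = T₀·(J_AC/a)/((J_AC/a)+(J_CB/b)) = 1.524 N·m, T_B = 92.78 N·m.
τ in each portion: τ_AC = 3.32×10^5 Pa, τ_CB = 1.61×10^6 Pa; maximum is in CB.
τ_max = T_CB·r/J = 92.78·0.0332/1.91×10^-6 = 1.614×10^6 Pa.

1.61 MPa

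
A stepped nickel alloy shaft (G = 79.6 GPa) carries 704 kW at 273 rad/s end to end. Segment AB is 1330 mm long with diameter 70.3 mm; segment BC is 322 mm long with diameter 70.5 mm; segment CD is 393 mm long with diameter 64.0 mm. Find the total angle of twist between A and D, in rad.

0.0300 rad

ω = 273 rad/s, so T = P/ω = 704×10³ / 273.0 = 2579 N·m.
J_AB = π(0.0703)⁴/32 = 2.40×10^-6 m⁴; J_BC = π(0.0705)⁴/32 = 2.43×10^-6 m⁴; J_CD = π(0.0640)⁴/32 = 1.65×10^-6 m⁴.
θ = (T/G)·Σ L_i/J_i = (2579/79.6×10⁹)·(1.33/2.40×10^-6 + 0.322/2.43×10^-6 + 0.393/1.65×10^-6) = 0.03000 rad.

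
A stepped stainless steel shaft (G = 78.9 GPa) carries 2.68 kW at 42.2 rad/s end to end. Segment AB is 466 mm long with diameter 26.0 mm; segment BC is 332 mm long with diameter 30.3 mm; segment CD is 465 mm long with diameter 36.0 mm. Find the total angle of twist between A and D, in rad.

ω = 42.2 rad/s, so T = P/ω = 2.68×10³ / 42.20 = 63.51 N·m.
J_AB = π(0.0260)⁴/32 = 4.49×10^-8 m⁴; J_BC = π(0.0303)⁴/32 = 8.28×10^-8 m⁴; J_CD = π(0.0360)⁴/32 = 1.65×10^-7 m⁴.
θ = (T/G)·Σ L_i/J_i = (63.51/78.9×10⁹)·(0.466/4.49×10^-8 + 0.332/8.28×10^-8 + 0.465/1.65×10^-7) = 0.01386 rad.

0.0139 rad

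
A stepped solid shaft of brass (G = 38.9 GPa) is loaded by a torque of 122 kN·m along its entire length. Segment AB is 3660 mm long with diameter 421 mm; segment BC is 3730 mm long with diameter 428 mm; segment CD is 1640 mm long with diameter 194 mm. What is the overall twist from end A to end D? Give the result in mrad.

J_AB = π(0.421)⁴/32 = 3.08×10^-3 m⁴; J_BC = π(0.428)⁴/32 = 3.29×10^-3 m⁴; J_CD = π(0.194)⁴/32 = 1.39×10^-4 m⁴.
θ = (T/G)·Σ L_i/J_i = (122000/38.9×10⁹)·(3.66/3.08×10^-3 + 3.73/3.29×10^-3 + 1.64/1.39×10^-4) = 0.04426 rad.

44.3 mrad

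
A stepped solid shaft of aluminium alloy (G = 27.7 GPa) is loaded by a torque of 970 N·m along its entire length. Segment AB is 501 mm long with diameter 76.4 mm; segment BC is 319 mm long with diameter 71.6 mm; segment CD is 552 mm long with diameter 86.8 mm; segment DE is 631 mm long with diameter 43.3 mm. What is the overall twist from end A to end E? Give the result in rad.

J_AB = π(0.0764)⁴/32 = 3.34×10^-6 m⁴; J_BC = π(0.0716)⁴/32 = 2.58×10^-6 m⁴; J_CD = π(0.0868)⁴/32 = 5.57×10^-6 m⁴; J_DE = π(0.0433)⁴/32 = 3.45×10^-7 m⁴.
θ = (T/G)·Σ L_i/J_i = (970.0/27.7×10⁹)·(0.501/3.34×10^-6 + 0.319/2.58×10^-6 + 0.552/5.57×10^-6 + 0.631/3.45×10^-7) = 0.07707 rad.

0.0771 rad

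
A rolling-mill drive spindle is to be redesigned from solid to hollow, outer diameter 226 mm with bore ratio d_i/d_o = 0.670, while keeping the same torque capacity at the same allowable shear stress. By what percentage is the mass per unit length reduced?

Equal τ_max and T ⇒ the solid shaft needs d_s³ = d_o³(1−k⁴), so d_s = 226·(1−0.670⁴)^(1/3) = 209.7 mm.
Area ratio A_h/A_s = d_o²(1−k²)/d_s² = (1−k²)/(1−k⁴)^(2/3) = 0.6403.
Mass saving = 1 − 0.6403 = 36.0 %.

36.0 %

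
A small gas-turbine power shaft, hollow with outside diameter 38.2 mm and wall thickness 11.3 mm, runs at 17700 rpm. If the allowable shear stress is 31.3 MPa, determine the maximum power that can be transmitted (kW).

617 kW

J = π(d_o⁴ − d_i⁴)/32 = π(0.0382⁴ − 0.0156⁴)/32 = 2.032×10^-7 m⁴.
T_max = τ_allow·J/r = 3.13×10^7 × 2.032×10^-7 / 0.0191 = 333.1 N·m.
ω = 2π·17700/60 = 1854 rad/s, so P_max = T_max·ω = 6.173×10^5 W.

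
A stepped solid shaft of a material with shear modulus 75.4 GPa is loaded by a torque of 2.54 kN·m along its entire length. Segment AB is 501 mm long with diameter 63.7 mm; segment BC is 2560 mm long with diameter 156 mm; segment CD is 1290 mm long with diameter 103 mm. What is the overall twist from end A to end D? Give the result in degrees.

0.909°

J_AB = π(0.0637)⁴/32 = 1.62×10^-6 m⁴; J_BC = π(0.156)⁴/32 = 5.81×10^-5 m⁴; J_CD = π(0.103)⁴/32 = 1.10×10^-5 m⁴.
θ = (T/G)·Σ L_i/J_i = (2540/75.4×10⁹)·(0.501/1.62×10^-6 + 2.56/5.81×10^-5 + 1.29/1.10×10^-5) = 0.01586 rad.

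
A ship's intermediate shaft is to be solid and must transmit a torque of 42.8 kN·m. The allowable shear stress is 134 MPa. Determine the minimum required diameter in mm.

118 mm

For a solid shaft τ_max = 16T/(πd³), so d = (16T/(π τ_allow))^(1/3) = (16·42800/(π·1.34×10^8))^(1/3) = 0.1176 m.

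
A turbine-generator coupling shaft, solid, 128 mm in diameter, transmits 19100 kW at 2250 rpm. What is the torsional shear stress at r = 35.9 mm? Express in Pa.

1.10e8 Pa

ω = 2π·2250/60 = 235.6 rad/s, so T = P/ω = 19100×10³ / 235.6 = 81060 N·m.
J = πd⁴/32 = π(0.128)⁴/32 = 2.635×10^-5 m⁴.
Shear stress varies linearly with radius: τ = T·r/J = 81060 × 0.0359 / 2.635×10^-5 = 1.104×10^8 Pa.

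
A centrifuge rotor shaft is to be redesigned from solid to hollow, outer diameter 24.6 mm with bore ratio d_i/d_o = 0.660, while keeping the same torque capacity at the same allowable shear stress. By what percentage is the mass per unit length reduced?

Equal τ_max and T ⇒ the solid shaft needs d_s³ = d_o³(1−k⁴), so d_s = 24.6·(1−0.660⁴)^(1/3) = 22.93 mm.
Area ratio A_h/A_s = d_o²(1−k²)/d_s² = (1−k²)/(1−k⁴)^(2/3) = 0.6494.
Mass saving = 1 − 0.6494 = 35.1 %.

35.1 %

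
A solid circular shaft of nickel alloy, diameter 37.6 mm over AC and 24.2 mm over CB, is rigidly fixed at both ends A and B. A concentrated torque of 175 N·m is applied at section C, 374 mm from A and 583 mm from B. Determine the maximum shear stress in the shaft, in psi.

Compatibility: T_A·a/J_AC = T_B·b/J_CB with T_A + T_B = T₀.
J_AC = 1.96×10^-7 m⁴, J_CB = 3.37×10^-8 m⁴, so T_A = T₀·(J_AC/a)/((J_AC/a)+(J_CB/b)) = 157.6 N·m, T_B = 17.35 N·m.
τ in each portion: τ_AC = 1.51×10^7 Pa, τ_CB = 6.24×10^6 Pa; maximum is in AC.
τ_max = T_AC·r/J = 157.6·0.0188/1.96×10^-7 = 1.510×10^7 Pa.

2190 psi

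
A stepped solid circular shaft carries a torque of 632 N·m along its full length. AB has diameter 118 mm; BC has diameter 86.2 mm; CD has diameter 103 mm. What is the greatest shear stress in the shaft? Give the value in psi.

729 psi

Under the same torque, τ_max = 16T/(πd³) is largest where d is smallest — segment BC (d = 86.2 mm).
τ_max = 16·632.0/(π·(0.0862)³) = 5.025×10^6 Pa.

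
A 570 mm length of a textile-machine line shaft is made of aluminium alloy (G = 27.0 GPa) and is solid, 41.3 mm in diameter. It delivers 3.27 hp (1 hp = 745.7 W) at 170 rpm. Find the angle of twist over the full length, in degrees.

ω = 2π·170/60 = 17.80 rad/s, so T = P/ω = 3.27×745.7 / 17.80 = 137.0 N·m.
J = πd⁴/32 = π(0.0413)⁴/32 = 2.856×10^-7 m⁴.
θ = T·L/(G·J) = 137.0 × 0.570 / (27.0×10⁹ × 2.856×10^-7) = 0.01012 rad.

0.580°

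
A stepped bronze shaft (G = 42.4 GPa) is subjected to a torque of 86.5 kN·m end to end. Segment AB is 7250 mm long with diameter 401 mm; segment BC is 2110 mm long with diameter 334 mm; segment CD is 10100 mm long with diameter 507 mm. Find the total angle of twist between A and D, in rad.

0.0125 rad

J_AB = π(0.401)⁴/32 = 2.54×10^-3 m⁴; J_BC = π(0.334)⁴/32 = 1.22×10^-3 m⁴; J_CD = π(0.507)⁴/32 = 6.49×10^-3 m⁴.
θ = (T/G)·Σ L_i/J_i = (86500/42.4×10⁹)·(7.25/2.54×10^-3 + 2.11/1.22×10^-3 + 10.1/6.49×10^-3) = 0.01253 rad.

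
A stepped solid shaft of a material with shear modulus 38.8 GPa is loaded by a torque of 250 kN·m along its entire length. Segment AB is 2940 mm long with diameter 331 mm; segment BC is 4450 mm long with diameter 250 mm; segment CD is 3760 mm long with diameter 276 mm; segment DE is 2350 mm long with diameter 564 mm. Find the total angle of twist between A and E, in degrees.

7.73°

J_AB = π(0.331)⁴/32 = 1.18×10^-3 m⁴; J_BC = π(0.250)⁴/32 = 3.83×10^-4 m⁴; J_CD = π(0.276)⁴/32 = 5.70×10^-4 m⁴; J_DE = π(0.564)⁴/32 = 9.93×10^-3 m⁴.
θ = (T/G)·Σ L_i/J_i = (250000/38.8×10⁹)·(2.94/1.18×10^-3 + 4.45/3.83×10^-4 + 3.76/5.70×10^-4 + 2.35/9.93×10^-3) = 0.1349 rad.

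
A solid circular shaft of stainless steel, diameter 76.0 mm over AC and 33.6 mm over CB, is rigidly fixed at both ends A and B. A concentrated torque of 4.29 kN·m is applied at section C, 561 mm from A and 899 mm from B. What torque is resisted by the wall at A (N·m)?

Compatibility: T_A·a/J_AC = T_B·b/J_CB with T_A + T_B = T₀.
J_AC = 3.28×10^-6 m⁴, J_CB = 1.25×10^-7 m⁴, so T_A = T₀·(J_AC/a)/((J_AC/a)+(J_CB/b)) = 4190 N·m, T_B = 99.89 N·m.

4190 N·m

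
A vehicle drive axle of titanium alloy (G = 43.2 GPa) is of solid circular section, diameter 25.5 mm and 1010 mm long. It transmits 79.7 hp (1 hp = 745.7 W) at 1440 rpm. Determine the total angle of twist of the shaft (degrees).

12.7°

ω = 2π·1440/60 = 150.8 rad/s, so T = P/ω = 79.7×745.7 / 150.8 = 394.1 N·m.
J = πd⁴/32 = π(0.0255)⁴/32 = 4.151×10^-8 m⁴.
θ = T·L/(G·J) = 394.1 × 1.01 / (43.2×10⁹ × 4.151×10^-8) = 0.2220 rad.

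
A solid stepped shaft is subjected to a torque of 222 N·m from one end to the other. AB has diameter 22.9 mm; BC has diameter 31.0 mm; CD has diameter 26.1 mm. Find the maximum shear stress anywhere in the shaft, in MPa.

94.1 MPa

Under the same torque, τ_max = 16T/(πd³) is largest where d is smallest — segment AB (d = 22.9 mm).
τ_max = 16·222.0/(π·(0.0229)³) = 9.415×10^7 Pa.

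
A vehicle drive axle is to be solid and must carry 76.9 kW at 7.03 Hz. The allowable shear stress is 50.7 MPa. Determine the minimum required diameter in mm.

ω = 2π·7.03 = 44.17 rad/s, so T = P/ω = 76.9×10³ / 44.17 = 1741 N·m.
For a solid shaft τ_max = 16T/(πd³), so d = (16T/(π τ_allow))^(1/3) = (16·1741/(π·5.07×10^7))^(1/3) = 0.05592 m.

55.9 mm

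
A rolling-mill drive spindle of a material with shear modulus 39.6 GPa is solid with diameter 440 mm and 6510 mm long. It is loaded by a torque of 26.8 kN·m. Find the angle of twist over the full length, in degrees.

0.0686°

J = πd⁴/32 = π(0.440)⁴/32 = 3.680×10^-3 m⁴.
θ = T·L/(G·J) = 26800 × 6.51 / (39.6×10⁹ × 3.680×10^-3) = 1.197×10^-3 rad.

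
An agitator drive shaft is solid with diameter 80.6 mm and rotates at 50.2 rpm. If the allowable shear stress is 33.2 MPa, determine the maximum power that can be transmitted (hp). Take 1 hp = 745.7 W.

24.1 hp

J = πd⁴/32 = π(0.0806)⁴/32 = 4.143×10^-6 m⁴.
T_max = τ_allow·J/r = 3.32×10^7 × 4.143×10^-6 / 0.0403 = 3413 N·m.
ω = 2π·50.2/60 = 5.257 rad/s, so P_max = T_max·ω = 1.794×10^4 W.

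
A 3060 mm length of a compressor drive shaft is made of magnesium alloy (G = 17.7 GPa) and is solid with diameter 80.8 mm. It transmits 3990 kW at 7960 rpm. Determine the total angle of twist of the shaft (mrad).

ω = 2π·7960/60 = 833.6 rad/s, so T = P/ω = 3990×10³ / 833.6 = 4787 N·m.
J = πd⁴/32 = π(0.0808)⁴/32 = 4.185×10^-6 m⁴.
θ = T·L/(G·J) = 4787 × 3.06 / (17.7×10⁹ × 4.185×10^-6) = 0.1978 rad.

198 mrad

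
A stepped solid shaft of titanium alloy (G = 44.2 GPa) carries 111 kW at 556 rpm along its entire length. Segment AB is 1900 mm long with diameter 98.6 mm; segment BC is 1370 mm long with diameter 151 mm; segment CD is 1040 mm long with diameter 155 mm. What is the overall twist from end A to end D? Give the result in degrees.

ω = 2π·556/60 = 58.22 rad/s, so T = P/ω = 111×10³ / 58.22 = 1906 N·m.
J_AB = π(0.0986)⁴/32 = 9.28×10^-6 m⁴; J_BC = π(0.151)⁴/32 = 5.10×10^-5 m⁴; J_CD = π(0.155)⁴/32 = 5.67×10^-5 m⁴.
θ = (T/G)·Σ L_i/J_i = (1906/44.2×10⁹)·(1.90/9.28×10^-6 + 1.37/5.10×10^-5 + 1.04/5.67×10^-5) = 0.01078 rad.

0.618°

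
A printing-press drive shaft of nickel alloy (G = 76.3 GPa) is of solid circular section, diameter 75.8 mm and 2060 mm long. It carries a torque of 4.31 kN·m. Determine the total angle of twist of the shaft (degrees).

J = πd⁴/32 = π(0.0758)⁴/32 = 3.241×10^-6 m⁴.
θ = T·L/(G·J) = 4310 × 2.06 / (76.3×10⁹ × 3.241×10^-6) = 0.03590 rad.

2.06°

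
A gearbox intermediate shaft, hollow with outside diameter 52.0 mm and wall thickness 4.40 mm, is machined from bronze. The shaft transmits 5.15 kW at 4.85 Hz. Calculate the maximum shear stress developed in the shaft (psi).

1700 psi

ω = 2π·4.85 = 30.47 rad/s, so T = P/ω = 5.15×10³ / 30.47 = 169.0 N·m.
J = π(d_o⁴ − d_i⁴)/32 = π(0.0520⁴ − 0.0432⁴)/32 = 3.759×10^-7 m⁴.
τ_max = T·r/J = 169.0 × 0.0260 / 3.759×10^-7 = 1.169×10^7 Pa.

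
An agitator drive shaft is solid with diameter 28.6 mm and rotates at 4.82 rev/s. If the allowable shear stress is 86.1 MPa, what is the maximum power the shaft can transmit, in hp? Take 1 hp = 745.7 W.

J = πd⁴/32 = π(0.0286)⁴/32 = 6.568×10^-8 m⁴.
T_max = τ_allow·J/r = 8.61×10^7 × 6.568×10^-8 / 0.0143 = 395.5 N·m.
ω = 2π·4.82 = 30.28 rad/s, so P_max = T_max·ω = 1.198×10^4 W.

16.1 hp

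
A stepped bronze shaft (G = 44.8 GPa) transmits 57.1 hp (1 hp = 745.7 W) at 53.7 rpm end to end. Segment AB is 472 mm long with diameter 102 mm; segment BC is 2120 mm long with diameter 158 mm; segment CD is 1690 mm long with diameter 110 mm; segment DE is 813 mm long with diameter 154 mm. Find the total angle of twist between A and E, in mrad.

ω = 2π·53.7/60 = 5.623 rad/s, so T = P/ω = 57.1×745.7 / 5.623 = 7572 N·m.
J_AB = π(0.102)⁴/32 = 1.06×10^-5 m⁴; J_BC = π(0.158)⁴/32 = 6.12×10^-5 m⁴; J_CD = π(0.110)⁴/32 = 1.44×10^-5 m⁴; J_DE = π(0.154)⁴/32 = 5.52×10^-5 m⁴.
θ = (T/G)·Σ L_i/J_i = (7572/44.8×10⁹)·(0.472/1.06×10^-5 + 2.12/6.12×10^-5 + 1.69/1.44×10^-5 + 0.813/5.52×10^-5) = 0.03572 rad.

35.7 mrad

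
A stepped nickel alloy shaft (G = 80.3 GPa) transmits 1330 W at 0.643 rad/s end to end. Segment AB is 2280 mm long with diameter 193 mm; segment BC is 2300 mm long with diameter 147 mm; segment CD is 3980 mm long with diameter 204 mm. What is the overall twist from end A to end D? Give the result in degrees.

0.133°

ω = 0.643 rad/s, so T = P/ω = 1330 / 0.6430 = 2068 N·m.
J_AB = π(0.193)⁴/32 = 1.36×10^-4 m⁴; J_BC = π(0.147)⁴/32 = 4.58×10^-5 m⁴; J_CD = π(0.204)⁴/32 = 1.70×10^-4 m⁴.
θ = (T/G)·Σ L_i/J_i = (2068/80.3×10⁹)·(2.28/1.36×10^-4 + 2.30/4.58×10^-5 + 3.98/1.70×10^-4) = 2.326×10^-3 rad.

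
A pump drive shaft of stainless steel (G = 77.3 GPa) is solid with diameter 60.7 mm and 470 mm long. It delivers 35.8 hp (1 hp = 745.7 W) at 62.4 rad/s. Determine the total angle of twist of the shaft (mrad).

1.95 mrad

ω = 62.4 rad/s, so T = P/ω = 35.8×745.7 / 62.40 = 427.8 N·m.
J = πd⁴/32 = π(0.0607)⁴/32 = 1.333×10^-6 m⁴.
θ = T·L/(G·J) = 427.8 × 0.470 / (77.3×10⁹ × 1.333×10^-6) = 1.952×10^-3 rad.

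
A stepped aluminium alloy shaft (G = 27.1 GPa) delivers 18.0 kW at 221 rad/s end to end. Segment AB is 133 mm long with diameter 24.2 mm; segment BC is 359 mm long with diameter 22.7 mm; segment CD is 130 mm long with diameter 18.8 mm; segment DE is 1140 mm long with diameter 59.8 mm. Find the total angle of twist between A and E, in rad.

0.0878 rad

ω = 221 rad/s, so T = P/ω = 18.0×10³ / 221.0 = 81.45 N·m.
J_AB = π(0.0242)⁴/32 = 3.37×10^-8 m⁴; J_BC = π(0.0227)⁴/32 = 2.61×10^-8 m⁴; J_CD = π(0.0188)⁴/32 = 1.23×10^-8 m⁴; J_DE = π(0.0598)⁴/32 = 1.26×10^-6 m⁴.
θ = (T/G)·Σ L_i/J_i = (81.45/27.1×10⁹)·(0.133/3.37×10^-8 + 0.359/2.61×10^-8 + 0.130/1.23×10^-8 + 1.14/1.26×10^-6) = 0.08785 rad.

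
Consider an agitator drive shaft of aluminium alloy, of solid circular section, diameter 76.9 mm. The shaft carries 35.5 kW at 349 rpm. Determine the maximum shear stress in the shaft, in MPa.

ω = 2π·349/60 = 36.55 rad/s, so T = P/ω = 35.5×10³ / 36.55 = 971.3 N·m.
J = πd⁴/32 = π(0.0769)⁴/32 = 3.433×10^-6 m⁴.
τ_max = T·r/J = 971.3 × 0.0385 / 3.433×10^-6 = 1.088×10^7 Pa.

10.9 MPa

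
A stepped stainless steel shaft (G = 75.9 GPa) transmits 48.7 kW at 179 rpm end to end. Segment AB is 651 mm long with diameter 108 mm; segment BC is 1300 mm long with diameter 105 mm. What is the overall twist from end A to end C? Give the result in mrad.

ω = 2π·179/60 = 18.74 rad/s, so T = P/ω = 48.7×10³ / 18.74 = 2598 N·m.
J_AB = π(0.108)⁴/32 = 1.34×10^-5 m⁴; J_BC = π(0.105)⁴/32 = 1.19×10^-5 m⁴.
θ = (T/G)·Σ L_i/J_i = (2598/75.9×10⁹)·(0.651/1.34×10^-5 + 1.30/1.19×10^-5) = 5.397×10^-3 rad.

5.40 mrad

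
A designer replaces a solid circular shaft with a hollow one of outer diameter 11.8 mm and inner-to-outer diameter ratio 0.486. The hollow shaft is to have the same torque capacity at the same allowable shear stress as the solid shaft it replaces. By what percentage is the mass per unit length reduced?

Equal τ_max and T ⇒ the solid shaft needs d_s³ = d_o³(1−k⁴), so d_s = 11.8·(1−0.486⁴)^(1/3) = 11.58 mm.
Area ratio A_h/A_s = d_o²(1−k²)/d_s² = (1−k²)/(1−k⁴)^(2/3) = 0.7936.
Mass saving = 1 − 0.7936 = 20.6 %.

20.6 %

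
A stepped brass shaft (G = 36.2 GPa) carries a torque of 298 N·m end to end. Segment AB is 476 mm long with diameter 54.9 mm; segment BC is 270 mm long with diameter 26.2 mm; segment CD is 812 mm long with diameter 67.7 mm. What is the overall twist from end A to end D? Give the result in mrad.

J_AB = π(0.0549)⁴/32 = 8.92×10^-7 m⁴; J_BC = π(0.0262)⁴/32 = 4.63×10^-8 m⁴; J_CD = π(0.0677)⁴/32 = 2.06×10^-6 m⁴.
θ = (T/G)·Σ L_i/J_i = (298.0/36.2×10⁹)·(0.476/8.92×10^-7 + 0.270/4.63×10^-8 + 0.812/2.06×10^-6) = 0.05568 rad.

55.7 mrad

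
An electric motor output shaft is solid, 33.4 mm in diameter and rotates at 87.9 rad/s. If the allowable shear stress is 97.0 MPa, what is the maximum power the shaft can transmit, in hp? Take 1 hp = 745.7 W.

J = πd⁴/32 = π(0.0334)⁴/32 = 1.222×10^-7 m⁴.
T_max = τ_allow·J/r = 9.70×10^7 × 1.222×10^-7 / 0.0167 = 709.6 N·m.
ω = 87.9 rad/s, so P_max = T_max·ω = 6.238×10^4 W.

83.6 hp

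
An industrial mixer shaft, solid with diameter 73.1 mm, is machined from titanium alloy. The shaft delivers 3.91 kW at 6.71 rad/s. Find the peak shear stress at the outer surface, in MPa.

7.60 MPa

ω = 6.71 rad/s, so T = P/ω = 3.91×10³ / 6.710 = 582.7 N·m.
J = πd⁴/32 = π(0.0731)⁴/32 = 2.803×10^-6 m⁴.
τ_max = T·r/J = 582.7 × 0.0365 / 2.803×10^-6 = 7.598×10^6 Pa.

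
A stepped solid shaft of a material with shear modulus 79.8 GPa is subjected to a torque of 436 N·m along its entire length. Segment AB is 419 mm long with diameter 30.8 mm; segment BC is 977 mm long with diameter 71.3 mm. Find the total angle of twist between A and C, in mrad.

J_AB = π(0.0308)⁴/32 = 8.83×10^-8 m⁴; J_BC = π(0.0713)⁴/32 = 2.54×10^-6 m⁴.
θ = (T/G)·Σ L_i/J_i = (436.0/79.8×10⁹)·(0.419/8.83×10^-8 + 0.977/2.54×10^-6) = 0.02802 rad.

28.0 mrad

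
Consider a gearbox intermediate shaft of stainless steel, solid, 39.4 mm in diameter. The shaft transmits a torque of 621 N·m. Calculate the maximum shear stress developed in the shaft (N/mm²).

J = πd⁴/32 = π(0.0394)⁴/32 = 2.366×10^-7 m⁴.
τ_max = T·r/J = 621.0 × 0.0197 / 2.366×10^-7 = 5.171×10^7 Pa.

51.7 N/mm²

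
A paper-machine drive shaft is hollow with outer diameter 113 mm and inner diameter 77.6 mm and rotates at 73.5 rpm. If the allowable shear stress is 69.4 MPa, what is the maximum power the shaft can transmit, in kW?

J = π(d_o⁴ − d_i⁴)/32 = π(0.113⁴ − 0.0776⁴)/32 = 1.245×10^-5 m⁴.
T_max = τ_allow·J/r = 6.94×10^7 × 1.245×10^-5 / 0.0565 = 15290 N·m.
ω = 2π·73.5/60 = 7.697 rad/s, so P_max = T_max·ω = 1.177×10^5 W.

118 kW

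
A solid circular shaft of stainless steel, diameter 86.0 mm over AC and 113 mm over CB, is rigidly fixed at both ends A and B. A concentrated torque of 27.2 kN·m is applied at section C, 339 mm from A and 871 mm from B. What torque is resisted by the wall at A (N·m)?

Compatibility: T_A·a/J_AC = T_B·b/J_CB with T_A + T_B = T₀.
J_AC = 5.37×10^-6 m⁴, J_CB = 1.60×10^-5 m⁴, so T_A = T₀·(J_AC/a)/((J_AC/a)+(J_CB/b)) = 12590 N·m, T_B = 14610 N·m.

12600 N·m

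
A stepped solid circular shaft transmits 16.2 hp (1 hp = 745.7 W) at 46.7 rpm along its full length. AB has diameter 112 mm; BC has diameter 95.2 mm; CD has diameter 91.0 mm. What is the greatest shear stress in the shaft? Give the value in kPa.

16700 kPa

ω = 2π·46.7/60 = 4.890 rad/s, so T = P/ω = 16.2×745.7 / 4.890 = 2470 N·m.
Under the same torque, τ_max = 16T/(πd³) is largest where d is smallest — segment CD (d = 91.0 mm).
τ_max = 16·2470/(π·(0.0910)³) = 1.669×10^7 Pa.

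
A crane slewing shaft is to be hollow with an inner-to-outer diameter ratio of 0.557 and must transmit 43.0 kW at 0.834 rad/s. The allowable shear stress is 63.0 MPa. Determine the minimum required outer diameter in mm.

166 mm

ω = 0.834 rad/s, so T = P/ω = 43.0×10³ / 0.8340 = 51560 N·m.
For a hollow shaft with d_i/d_o = 0.557: τ_max = 16T/(π d_o³ (1−k⁴)), so d_o = [16T/(π τ_allow (1−k⁴))]^(1/3) = [16·51560/(π·6.30×10^7·0.9037)]^(1/3) = 0.1665 m.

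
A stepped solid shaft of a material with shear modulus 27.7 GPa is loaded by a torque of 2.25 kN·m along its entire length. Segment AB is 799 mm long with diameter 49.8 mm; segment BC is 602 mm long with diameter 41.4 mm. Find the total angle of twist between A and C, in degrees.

15.9°

J_AB = π(0.0498)⁴/32 = 6.04×10^-7 m⁴; J_BC = π(0.0414)⁴/32 = 2.88×10^-7 m⁴.
θ = (T/G)·Σ L_i/J_i = (2250/27.7×10⁹)·(0.799/6.04×10^-7 + 0.602/2.88×10^-7) = 0.2770 rad.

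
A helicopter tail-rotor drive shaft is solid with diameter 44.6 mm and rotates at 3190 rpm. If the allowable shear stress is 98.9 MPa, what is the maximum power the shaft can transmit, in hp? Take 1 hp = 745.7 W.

772 hp

J = πd⁴/32 = π(0.0446)⁴/32 = 3.885×10^-7 m⁴.
T_max = τ_allow·J/r = 9.89×10^7 × 3.885×10^-7 / 0.0223 = 1723 N·m.
ω = 2π·3190/60 = 334.1 rad/s, so P_max = T_max·ω = 5.755×10^5 W.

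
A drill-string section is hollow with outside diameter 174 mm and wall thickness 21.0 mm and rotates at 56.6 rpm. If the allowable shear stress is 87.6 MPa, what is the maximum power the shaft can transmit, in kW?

J = π(d_o⁴ − d_i⁴)/32 = π(0.174⁴ − 0.132⁴)/32 = 6.019×10^-5 m⁴.
T_max = τ_allow·J/r = 8.76×10^7 × 6.019×10^-5 / 0.0870 = 60600 N·m.
ω = 2π·56.6/60 = 5.927 rad/s, so P_max = T_max·ω = 3.592×10^5 W.

359 kW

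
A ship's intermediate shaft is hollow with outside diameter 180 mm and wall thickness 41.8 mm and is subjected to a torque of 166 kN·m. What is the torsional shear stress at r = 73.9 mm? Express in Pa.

J = π(d_o⁴ − d_i⁴)/32 = π(0.180⁴ − 0.0964⁴)/32 = 9.458×10^-5 m⁴.
Shear stress varies linearly with radius: τ = T·r/J = 166000 × 0.0739 / 9.458×10^-5 = 1.297×10^8 Pa.

1.30e8 Pa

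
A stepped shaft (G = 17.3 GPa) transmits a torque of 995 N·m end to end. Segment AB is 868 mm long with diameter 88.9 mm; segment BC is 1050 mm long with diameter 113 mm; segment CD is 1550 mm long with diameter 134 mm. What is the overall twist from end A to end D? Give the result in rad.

J_AB = π(0.0889)⁴/32 = 6.13×10^-6 m⁴; J_BC = π(0.113)⁴/32 = 1.60×10^-5 m⁴; J_CD = π(0.134)⁴/32 = 3.17×10^-5 m⁴.
θ = (T/G)·Σ L_i/J_i = (995.0/17.3×10⁹)·(0.868/6.13×10^-6 + 1.05/1.60×10^-5 + 1.55/3.17×10^-5) = 0.01473 rad.

0.0147 rad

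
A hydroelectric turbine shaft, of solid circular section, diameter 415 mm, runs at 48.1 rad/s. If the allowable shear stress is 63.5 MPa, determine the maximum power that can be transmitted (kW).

J = πd⁴/32 = π(0.415)⁴/32 = 2.912×10^-3 m⁴.
T_max = τ_allow·J/r = 6.35×10^7 × 2.912×10^-3 / 0.207 = 891100 N·m.
ω = 48.1 rad/s, so P_max = T_max·ω = 4.286×10^7 W.

42900 kW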